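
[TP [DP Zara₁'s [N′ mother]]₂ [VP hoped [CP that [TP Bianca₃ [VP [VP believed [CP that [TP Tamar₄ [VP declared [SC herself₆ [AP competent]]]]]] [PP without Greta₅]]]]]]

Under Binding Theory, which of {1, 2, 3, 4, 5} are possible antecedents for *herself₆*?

{4}

*herself* is an anaphor, so Principle A applies: it must be bound in its binding domain.
Binding domain of *herself₆*: the embedded TP, whose subject is Tamar₄.
*Zara₁* does not c-command the anaphor → cannot bind it.
*[Zara₁'s mother]₂* c-commands the anaphor but is outside its binding domain → cannot satisfy Principle A.
*Bianca₃* c-commands the anaphor but is outside its binding domain → cannot satisfy Principle A.
*Tamar₄* c-commands the anaphor within its binding domain → licit binder.
*Greta₅* does not c-command the anaphor → cannot bind it.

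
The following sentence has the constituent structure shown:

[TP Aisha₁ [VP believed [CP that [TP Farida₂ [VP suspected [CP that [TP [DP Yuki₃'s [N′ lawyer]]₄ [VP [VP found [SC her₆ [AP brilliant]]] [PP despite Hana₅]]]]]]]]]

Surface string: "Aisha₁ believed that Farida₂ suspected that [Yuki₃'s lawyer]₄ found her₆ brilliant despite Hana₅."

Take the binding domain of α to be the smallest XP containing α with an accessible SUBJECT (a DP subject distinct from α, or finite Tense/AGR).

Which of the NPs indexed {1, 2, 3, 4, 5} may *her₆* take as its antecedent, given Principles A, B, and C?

{1, 2, 3, 5}

*her* is a pronoun, so Principle B applies: it must be free in its binding domain.
Binding domain of *her₆*: the embedded TP, whose subject is [Yuki₃'s lawyer]₄.
*Aisha₁* c-commands the pronoun but from outside its binding domain, and is not c-commanded by it → coindexation permitted.
*Farida₂* c-commands the pronoun but from outside its binding domain, and is not c-commanded by it → coindexation permitted.
*Yuki₃* and the pronoun do not c-command one another → neither Principle B nor Principle C is at stake; coindexation permitted.
*[Yuki₃'s lawyer]₄* c-commands the pronoun within its binding domain → coindexation would violate Principle B.
*Hana₅* and the pronoun do not c-command one another → neither Principle B nor Principle C is at stake; coindexation permitted.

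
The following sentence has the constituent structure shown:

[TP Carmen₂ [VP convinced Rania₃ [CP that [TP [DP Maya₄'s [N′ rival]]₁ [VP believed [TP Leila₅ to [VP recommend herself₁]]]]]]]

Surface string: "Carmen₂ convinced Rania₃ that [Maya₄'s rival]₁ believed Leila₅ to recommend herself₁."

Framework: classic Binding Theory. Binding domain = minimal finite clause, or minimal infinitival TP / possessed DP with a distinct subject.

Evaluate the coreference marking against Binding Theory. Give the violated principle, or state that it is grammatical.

Principle A

The two coindexed NPs are *[Maya₄'s rival]₁* and *herself₁*.
*herself₁* is an anaphor. Principle A requires it to be bound within its binding domain — the embedded TP, whose subject is Leila₅.
Within that domain it is c-commanded by *Leila₅*, which does not share its index.
*[Maya₄'s rival]₁* does c-command the anaphor, but from outside its binding domain.
The anaphor is unbound in its domain → Principle A violation.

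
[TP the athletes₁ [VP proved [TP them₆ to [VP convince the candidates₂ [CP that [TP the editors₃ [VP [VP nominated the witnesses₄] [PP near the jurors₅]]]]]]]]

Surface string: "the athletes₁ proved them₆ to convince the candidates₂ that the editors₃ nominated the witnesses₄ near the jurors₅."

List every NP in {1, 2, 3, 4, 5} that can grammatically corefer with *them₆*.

*them* is a pronoun, so Principle B applies: it must be free in its binding domain.
Binding domain of *them₆*: the matrix TP, whose subject is the athletes₁.
*the athletes₁* c-commands the pronoun within its binding domain → coindexation would violate Principle B.
*the candidates₂*: the pronoun c-commands this R-expression → coindexation would violate Principle C on *the candidates₂*.
*the editors₃*: the pronoun c-commands this R-expression → coindexation would violate Principle C on *the editors₃*.
*the witnesses₄*: the pronoun c-commands this R-expression → coindexation would violate Principle C on *the witnesses₄*.
*the jurors₅*: the pronoun c-commands this R-expression → coindexation would violate Principle C on *the jurors₅*.

none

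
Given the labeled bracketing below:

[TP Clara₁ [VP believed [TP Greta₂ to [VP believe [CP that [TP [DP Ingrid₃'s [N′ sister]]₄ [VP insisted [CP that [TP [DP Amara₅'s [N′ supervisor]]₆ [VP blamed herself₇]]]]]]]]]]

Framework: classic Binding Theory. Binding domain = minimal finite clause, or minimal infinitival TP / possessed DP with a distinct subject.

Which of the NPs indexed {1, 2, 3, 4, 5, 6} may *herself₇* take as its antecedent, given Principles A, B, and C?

*herself* is an anaphor, so Principle A applies: it must be bound in its binding domain.
Binding domain of *herself₇*: the embedded TP, whose subject is [Amara₅'s supervisor]₆.
*Clara₁* c-commands the anaphor but is outside its binding domain → cannot satisfy Principle A.
*Greta₂* c-commands the anaphor but is outside its binding domain → cannot satisfy Principle A.
*Ingrid₃* does not c-command the anaphor → cannot bind it.
*[Ingrid₃'s sister]₄* c-commands the anaphor but is outside its binding domain → cannot satisfy Principle A.
*Amara₅* does not c-command the anaphor → cannot bind it.
*[Amara₅'s supervisor]₆* c-commands the anaphor within its binding domain → licit binder.

{6}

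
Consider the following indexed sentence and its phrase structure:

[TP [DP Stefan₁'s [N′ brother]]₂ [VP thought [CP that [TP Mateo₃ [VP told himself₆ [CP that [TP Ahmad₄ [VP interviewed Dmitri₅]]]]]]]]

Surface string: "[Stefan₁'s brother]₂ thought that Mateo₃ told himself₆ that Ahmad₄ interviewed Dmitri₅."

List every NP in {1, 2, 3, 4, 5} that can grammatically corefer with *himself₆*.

*himself* is an anaphor, so Principle A applies: it must be bound in its binding domain.
Binding domain of *himself₆*: the embedded TP, whose subject is Mateo₃.
*Stefan₁* does not c-command the anaphor → cannot bind it.
*[Stefan₁'s brother]₂* c-commands the anaphor but is outside its binding domain → cannot satisfy Principle A.
*Mateo₃* c-commands the anaphor within its binding domain → licit binder.
*Ahmad₄* does not c-command the anaphor → cannot bind it.
*Dmitri₅* does not c-command the anaphor → cannot bind it.

{3}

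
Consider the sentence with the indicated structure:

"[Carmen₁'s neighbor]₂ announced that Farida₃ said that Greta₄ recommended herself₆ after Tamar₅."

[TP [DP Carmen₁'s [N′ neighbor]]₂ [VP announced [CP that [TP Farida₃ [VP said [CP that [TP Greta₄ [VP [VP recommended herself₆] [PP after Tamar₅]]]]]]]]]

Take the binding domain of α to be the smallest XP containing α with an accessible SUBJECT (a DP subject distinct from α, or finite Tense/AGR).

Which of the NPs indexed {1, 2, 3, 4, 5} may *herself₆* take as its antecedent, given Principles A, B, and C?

{4}

*herself* is an anaphor, so Principle A applies: it must be bound in its binding domain.
Binding domain of *herself₆*: the embedded TP, whose subject is Greta₄.
*Carmen₁* does not c-command the anaphor → cannot bind it.
*[Carmen₁'s neighbor]₂* c-commands the anaphor but is outside its binding domain → cannot satisfy Principle A.
*Farida₃* c-commands the anaphor but is outside its binding domain → cannot satisfy Principle A.
*Greta₄* c-commands the anaphor within its binding domain → licit binder.
*Tamar₅* does not c-command the anaphor → cannot bind it.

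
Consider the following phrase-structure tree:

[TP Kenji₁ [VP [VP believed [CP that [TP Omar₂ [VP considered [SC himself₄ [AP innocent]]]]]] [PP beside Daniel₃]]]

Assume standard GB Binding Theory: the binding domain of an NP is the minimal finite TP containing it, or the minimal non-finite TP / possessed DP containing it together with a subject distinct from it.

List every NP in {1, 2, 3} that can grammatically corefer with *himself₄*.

*himself* is an anaphor, so Principle A applies: it must be bound in its binding domain.
Binding domain of *himself₄*: the embedded TP, whose subject is Omar₂.
*Kenji₁* c-commands the anaphor but is outside its binding domain → cannot satisfy Principle A.
*Omar₂* c-commands the anaphor within its binding domain → licit binder.
*Daniel₃* does not c-command the anaphor → cannot bind it.

{2}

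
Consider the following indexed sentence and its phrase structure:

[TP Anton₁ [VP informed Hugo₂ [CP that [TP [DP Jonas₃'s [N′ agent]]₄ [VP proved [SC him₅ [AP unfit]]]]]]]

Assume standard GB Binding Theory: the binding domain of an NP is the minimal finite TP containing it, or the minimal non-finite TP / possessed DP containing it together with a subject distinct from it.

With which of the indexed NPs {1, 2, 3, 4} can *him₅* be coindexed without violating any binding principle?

{1, 2, 3}

*him* is a pronoun, so Principle B applies: it must be free in its binding domain.
Binding domain of *him₅*: the embedded TP, whose subject is [Jonas₃'s agent]₄.
*Anton₁* c-commands the pronoun but from outside its binding domain, and is not c-commanded by it → coindexation permitted.
*Hugo₂* c-commands the pronoun but from outside its binding domain, and is not c-commanded by it → coindexation permitted.
*Jonas₃* and the pronoun do not c-command one another → neither Principle B nor Principle C is at stake; coindexation permitted.
*[Jonas₃'s agent]₄* c-commands the pronoun within its binding domain → coindexation would violate Principle B.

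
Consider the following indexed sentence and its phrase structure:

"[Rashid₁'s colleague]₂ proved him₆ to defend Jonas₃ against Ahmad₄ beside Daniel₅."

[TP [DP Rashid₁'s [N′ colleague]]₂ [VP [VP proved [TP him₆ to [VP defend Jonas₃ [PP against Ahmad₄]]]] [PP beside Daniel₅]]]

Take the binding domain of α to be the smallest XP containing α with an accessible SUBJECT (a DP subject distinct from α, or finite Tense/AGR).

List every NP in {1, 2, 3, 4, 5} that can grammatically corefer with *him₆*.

*him* is a pronoun, so Principle B applies: it must be free in its binding domain.
Binding domain of *him₆*: the matrix TP, whose subject is [Rashid₁'s colleague]₂.
*Rashid₁* and the pronoun do not c-command one another → neither Principle B nor Principle C is at stake; coindexation permitted.
*[Rashid₁'s colleague]₂* c-commands the pronoun within its binding domain → coindexation would violate Principle B.
*Jonas₃*: the pronoun c-commands this R-expression → coindexation would violate Principle C on *Jonas₃*.
*Ahmad₄*: the pronoun c-commands this R-expression → coindexation would violate Principle C on *Ahmad₄*.
*Daniel₅* and the pronoun do not c-command one another → neither Principle B nor Principle C is at stake; coindexation permitted.

{1, 5}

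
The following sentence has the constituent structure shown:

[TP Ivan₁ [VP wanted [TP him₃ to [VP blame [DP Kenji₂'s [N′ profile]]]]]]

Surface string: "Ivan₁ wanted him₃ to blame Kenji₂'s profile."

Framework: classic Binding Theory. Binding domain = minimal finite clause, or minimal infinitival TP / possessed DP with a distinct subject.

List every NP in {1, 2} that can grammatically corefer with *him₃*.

none

*him* is a pronoun, so Principle B applies: it must be free in its binding domain.
Binding domain of *him₃*: the matrix TP, whose subject is Ivan₁.
*Ivan₁* c-commands the pronoun within its binding domain → coindexation would violate Principle B.
*Kenji₂*: the pronoun c-commands this R-expression → coindexation would violate Principle C on *Kenji₂*.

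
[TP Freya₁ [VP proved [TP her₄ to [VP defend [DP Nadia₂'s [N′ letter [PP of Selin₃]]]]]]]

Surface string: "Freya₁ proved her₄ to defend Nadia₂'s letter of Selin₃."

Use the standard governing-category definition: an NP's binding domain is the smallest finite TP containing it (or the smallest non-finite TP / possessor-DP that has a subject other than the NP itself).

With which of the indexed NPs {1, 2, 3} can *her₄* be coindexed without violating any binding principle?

none

*her* is a pronoun, so Principle B applies: it must be free in its binding domain.
Binding domain of *her₄*: the matrix TP, whose subject is Freya₁.
*Freya₁* c-commands the pronoun within its binding domain → coindexation would violate Principle B.
*Nadia₂*: the pronoun c-commands this R-expression → coindexation would violate Principle C on *Nadia₂*.
*Selin₃*: the pronoun c-commands this R-expression → coindexation would violate Principle C on *Selin₃*.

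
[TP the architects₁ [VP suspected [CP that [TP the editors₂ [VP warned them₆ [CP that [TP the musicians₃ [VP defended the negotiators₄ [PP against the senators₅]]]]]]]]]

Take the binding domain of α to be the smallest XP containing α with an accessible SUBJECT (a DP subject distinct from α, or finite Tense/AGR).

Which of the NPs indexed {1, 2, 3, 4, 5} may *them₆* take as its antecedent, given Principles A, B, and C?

{1}

*them* is a pronoun, so Principle B applies: it must be free in its binding domain.
Binding domain of *them₆*: the embedded TP, whose subject is the editors₂.
*the architects₁* c-commands the pronoun but from outside its binding domain, and is not c-commanded by it → coindexation permitted.
*the editors₂* c-commands the pronoun within its binding domain → coindexation would violate Principle B.
*the musicians₃*: the pronoun c-commands this R-expression → coindexation would violate Principle C on *the musicians₃*.
*the negotiators₄*: the pronoun c-commands this R-expression → coindexation would violate Principle C on *the negotiators₄*.
*the senators₅*: the pronoun c-commands this R-expression → coindexation would violate Principle C on *the senators₅*.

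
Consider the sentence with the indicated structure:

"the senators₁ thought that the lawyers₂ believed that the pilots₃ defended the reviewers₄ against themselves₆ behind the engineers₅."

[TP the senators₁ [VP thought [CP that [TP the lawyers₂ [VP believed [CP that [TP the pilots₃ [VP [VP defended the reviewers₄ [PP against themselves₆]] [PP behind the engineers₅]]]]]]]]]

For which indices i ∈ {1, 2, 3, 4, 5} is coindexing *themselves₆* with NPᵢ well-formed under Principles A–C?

*themselves* is an anaphor, so Principle A applies: it must be bound in its binding domain.
Binding domain of *themselves₆*: the embedded TP, whose subject is the pilots₃.
*the senators₁* c-commands the anaphor but is outside its binding domain → cannot satisfy Principle A.
*the lawyers₂* c-commands the anaphor but is outside its binding domain → cannot satisfy Principle A.
*the pilots₃* c-commands the anaphor within its binding domain → licit binder.
*the reviewers₄* c-commands the anaphor within its binding domain → licit binder.
*the engineers₅* does not c-command the anaphor → cannot bind it.

{3, 4}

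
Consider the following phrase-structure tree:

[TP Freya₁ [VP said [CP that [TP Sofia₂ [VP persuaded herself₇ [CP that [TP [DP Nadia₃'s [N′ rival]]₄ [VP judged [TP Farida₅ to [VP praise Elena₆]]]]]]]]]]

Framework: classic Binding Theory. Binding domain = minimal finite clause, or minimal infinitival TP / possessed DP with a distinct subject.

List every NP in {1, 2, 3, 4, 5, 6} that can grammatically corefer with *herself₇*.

{2}

*herself* is an anaphor, so Principle A applies: it must be bound in its binding domain.
Binding domain of *herself₇*: the embedded TP, whose subject is Sofia₂.
*Freya₁* c-commands the anaphor but is outside its binding domain → cannot satisfy Principle A.
*Sofia₂* c-commands the anaphor within its binding domain → licit binder.
*Nadia₃* does not c-command the anaphor → cannot bind it.
*[Nadia₃'s rival]₄* does not c-command the anaphor → cannot bind it.
*Farida₅* does not c-command the anaphor → cannot bind it.
*Elena₆* does not c-command the anaphor → cannot bind it.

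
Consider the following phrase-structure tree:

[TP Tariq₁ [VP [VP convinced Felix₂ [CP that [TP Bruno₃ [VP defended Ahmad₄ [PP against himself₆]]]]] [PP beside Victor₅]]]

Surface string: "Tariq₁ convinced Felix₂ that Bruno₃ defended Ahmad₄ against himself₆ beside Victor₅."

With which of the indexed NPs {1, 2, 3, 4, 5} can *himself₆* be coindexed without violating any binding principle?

{3, 4}

*himself* is an anaphor, so Principle A applies: it must be bound in its binding domain.
Binding domain of *himself₆*: the embedded TP, whose subject is Bruno₃.
*Tariq₁* c-commands the anaphor but is outside its binding domain → cannot satisfy Principle A.
*Felix₂* c-commands the anaphor but is outside its binding domain → cannot satisfy Principle A.
*Bruno₃* c-commands the anaphor within its binding domain → licit binder.
*Ahmad₄* c-commands the anaphor within its binding domain → licit binder.
*Victor₅* does not c-command the anaphor → cannot bind it.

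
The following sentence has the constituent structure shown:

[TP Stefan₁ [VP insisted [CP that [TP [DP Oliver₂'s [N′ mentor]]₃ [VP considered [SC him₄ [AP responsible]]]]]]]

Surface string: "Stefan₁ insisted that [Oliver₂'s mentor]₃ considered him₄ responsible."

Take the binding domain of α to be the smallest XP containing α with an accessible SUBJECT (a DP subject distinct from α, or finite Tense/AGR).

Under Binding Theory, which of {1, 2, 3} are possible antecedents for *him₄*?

{1, 2}

*him* is a pronoun, so Principle B applies: it must be free in its binding domain.
Binding domain of *him₄*: the embedded TP, whose subject is [Oliver₂'s mentor]₃.
*Stefan₁* c-commands the pronoun but from outside its binding domain, and is not c-commanded by it → coindexation permitted.
*Oliver₂* and the pronoun do not c-command one another → neither Principle B nor Principle C is at stake; coindexation permitted.
*[Oliver₂'s mentor]₃* c-commands the pronoun within its binding domain → coindexation would violate Principle B.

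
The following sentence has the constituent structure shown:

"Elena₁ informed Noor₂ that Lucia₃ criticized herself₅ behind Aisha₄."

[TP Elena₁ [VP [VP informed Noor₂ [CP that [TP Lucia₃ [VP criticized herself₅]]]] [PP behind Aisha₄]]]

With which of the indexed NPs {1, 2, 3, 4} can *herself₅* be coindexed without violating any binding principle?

{3}

*herself* is an anaphor, so Principle A applies: it must be bound in its binding domain.
Binding domain of *herself₅*: the embedded TP, whose subject is Lucia₃.
*Elena₁* c-commands the anaphor but is outside its binding domain → cannot satisfy Principle A.
*Noor₂* c-commands the anaphor but is outside its binding domain → cannot satisfy Principle A.
*Lucia₃* c-commands the anaphor within its binding domain → licit binder.
*Aisha₄* does not c-command the anaphor → cannot bind it.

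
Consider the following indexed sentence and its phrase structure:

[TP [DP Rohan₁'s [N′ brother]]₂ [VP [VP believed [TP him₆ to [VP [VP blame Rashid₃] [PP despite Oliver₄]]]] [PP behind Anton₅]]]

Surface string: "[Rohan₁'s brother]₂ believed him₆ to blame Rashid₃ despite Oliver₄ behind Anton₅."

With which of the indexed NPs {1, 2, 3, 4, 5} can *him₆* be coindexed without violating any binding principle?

{1, 5}

*him* is a pronoun, so Principle B applies: it must be free in its binding domain.
Binding domain of *him₆*: the matrix TP, whose subject is [Rohan₁'s brother]₂.
*Rohan₁* and the pronoun do not c-command one another → neither Principle B nor Principle C is at stake; coindexation permitted.
*[Rohan₁'s brother]₂* c-commands the pronoun within its binding domain → coindexation would violate Principle B.
*Rashid₃*: the pronoun c-commands this R-expression → coindexation would violate Principle C on *Rashid₃*.
*Oliver₄*: the pronoun c-commands this R-expression → coindexation would violate Principle C on *Oliver₄*.
*Anton₅* and the pronoun do not c-command one another → neither Principle B nor Principle C is at stake; coindexation permitted.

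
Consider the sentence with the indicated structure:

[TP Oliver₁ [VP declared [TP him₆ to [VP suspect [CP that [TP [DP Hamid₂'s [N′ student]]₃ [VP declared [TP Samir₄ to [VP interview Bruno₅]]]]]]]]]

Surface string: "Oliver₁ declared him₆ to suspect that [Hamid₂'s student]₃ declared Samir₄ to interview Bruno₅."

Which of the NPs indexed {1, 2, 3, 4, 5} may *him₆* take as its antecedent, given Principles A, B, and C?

*him* is a pronoun, so Principle B applies: it must be free in its binding domain.
Binding domain of *him₆*: the matrix TP, whose subject is Oliver₁.
*Oliver₁* c-commands the pronoun within its binding domain → coindexation would violate Principle B.
*Hamid₂*: the pronoun c-commands this R-expression → coindexation would violate Principle C on *Hamid₂*.
*[Hamid₂'s student]₃*: the pronoun c-commands this R-expression → coindexation would violate Principle C on *[Hamid₂'s student]₃*.
*Samir₄*: the pronoun c-commands this R-expression → coindexation would violate Principle C on *Samir₄*.
*Bruno₅*: the pronoun c-commands this R-expression → coindexation would violate Principle C on *Bruno₅*.

none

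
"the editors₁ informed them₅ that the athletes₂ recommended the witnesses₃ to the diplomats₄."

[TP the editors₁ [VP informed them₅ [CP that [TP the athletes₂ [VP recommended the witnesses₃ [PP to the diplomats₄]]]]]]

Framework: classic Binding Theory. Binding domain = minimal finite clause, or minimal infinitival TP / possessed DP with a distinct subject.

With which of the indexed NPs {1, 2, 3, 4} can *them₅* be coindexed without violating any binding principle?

none

*them* is a pronoun, so Principle B applies: it must be free in its binding domain.
Binding domain of *them₅*: the matrix TP, whose subject is the editors₁.
*the editors₁* c-commands the pronoun within its binding domain → coindexation would violate Principle B.
*the athletes₂*: the pronoun c-commands this R-expression → coindexation would violate Principle C on *the athletes₂*.
*the witnesses₃*: the pronoun c-commands this R-expression → coindexation would violate Principle C on *the witnesses₃*.
*the diplomats₄*: the pronoun c-commands this R-expression → coindexation would violate Principle C on *the diplomats₄*.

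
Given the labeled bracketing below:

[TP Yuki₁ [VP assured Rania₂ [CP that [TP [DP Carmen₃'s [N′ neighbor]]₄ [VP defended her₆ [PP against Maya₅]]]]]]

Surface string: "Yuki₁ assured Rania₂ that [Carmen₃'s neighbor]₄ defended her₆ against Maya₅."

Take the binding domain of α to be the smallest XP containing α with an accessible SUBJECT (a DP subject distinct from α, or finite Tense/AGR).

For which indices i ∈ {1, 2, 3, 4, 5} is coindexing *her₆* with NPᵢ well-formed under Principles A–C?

*her* is a pronoun, so Principle B applies: it must be free in its binding domain.
Binding domain of *her₆*: the embedded TP, whose subject is [Carmen₃'s neighbor]₄.
*Yuki₁* c-commands the pronoun but from outside its binding domain, and is not c-commanded by it → coindexation permitted.
*Rania₂* c-commands the pronoun but from outside its binding domain, and is not c-commanded by it → coindexation permitted.
*Carmen₃* and the pronoun do not c-command one another → neither Principle B nor Principle C is at stake; coindexation permitted.
*[Carmen₃'s neighbor]₄* c-commands the pronoun within its binding domain → coindexation would violate Principle B.
*Maya₅*: the pronoun c-commands this R-expression → coindexation would violate Principle C on *Maya₅*.

{1, 2, 3}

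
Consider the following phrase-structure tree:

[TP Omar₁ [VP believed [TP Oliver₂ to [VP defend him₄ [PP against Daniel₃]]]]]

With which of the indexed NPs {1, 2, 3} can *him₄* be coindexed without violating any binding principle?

{1}

*him* is a pronoun, so Principle B applies: it must be free in its binding domain.
Binding domain of *him₄*: the embedded TP, whose subject is Oliver₂.
*Omar₁* c-commands the pronoun but from outside its binding domain, and is not c-commanded by it → coindexation permitted.
*Oliver₂* c-commands the pronoun within its binding domain → coindexation would violate Principle B.
*Daniel₃*: the pronoun c-commands this R-expression → coindexation would violate Principle C on *Daniel₃*.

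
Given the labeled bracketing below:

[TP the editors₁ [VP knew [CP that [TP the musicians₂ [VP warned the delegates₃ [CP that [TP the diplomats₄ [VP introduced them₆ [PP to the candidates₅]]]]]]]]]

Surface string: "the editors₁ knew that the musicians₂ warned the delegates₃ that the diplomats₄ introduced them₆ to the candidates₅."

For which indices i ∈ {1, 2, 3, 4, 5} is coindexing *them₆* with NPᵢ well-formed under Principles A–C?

*them* is a pronoun, so Principle B applies: it must be free in its binding domain.
Binding domain of *them₆*: the embedded TP, whose subject is the diplomats₄.
*the editors₁* c-commands the pronoun but from outside its binding domain, and is not c-commanded by it → coindexation permitted.
*the musicians₂* c-commands the pronoun but from outside its binding domain, and is not c-commanded by it → coindexation permitted.
*the delegates₃* c-commands the pronoun but from outside its binding domain, and is not c-commanded by it → coindexation permitted.
*the diplomats₄* c-commands the pronoun within its binding domain → coindexation would violate Principle B.
*the candidates₅*: the pronoun c-commands this R-expression → coindexation would violate Principle C on *the candidates₅*.

{1, 2, 3}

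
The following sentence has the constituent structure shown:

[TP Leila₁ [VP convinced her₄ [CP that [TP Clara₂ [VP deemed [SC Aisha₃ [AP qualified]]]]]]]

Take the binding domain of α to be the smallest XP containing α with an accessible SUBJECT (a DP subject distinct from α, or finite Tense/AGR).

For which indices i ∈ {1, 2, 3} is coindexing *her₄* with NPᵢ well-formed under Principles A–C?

*her* is a pronoun, so Principle B applies: it must be free in its binding domain.
Binding domain of *her₄*: the matrix TP, whose subject is Leila₁.
*Leila₁* c-commands the pronoun within its binding domain → coindexation would violate Principle B.
*Clara₂*: the pronoun c-commands this R-expression → coindexation would violate Principle C on *Clara₂*.
*Aisha₃*: the pronoun c-commands this R-expression → coindexation would violate Principle C on *Aisha₃*.

none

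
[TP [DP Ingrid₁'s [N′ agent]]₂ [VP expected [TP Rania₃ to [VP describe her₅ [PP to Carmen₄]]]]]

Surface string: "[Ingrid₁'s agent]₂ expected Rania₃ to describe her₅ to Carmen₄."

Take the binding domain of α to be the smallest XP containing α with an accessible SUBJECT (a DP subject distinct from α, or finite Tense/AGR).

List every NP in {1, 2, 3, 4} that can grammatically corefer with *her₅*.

*her* is a pronoun, so Principle B applies: it must be free in its binding domain.
Binding domain of *her₅*: the embedded TP, whose subject is Rania₃.
*Ingrid₁* and the pronoun do not c-command one another → neither Principle B nor Principle C is at stake; coindexation permitted.
*[Ingrid₁'s agent]₂* c-commands the pronoun but from outside its binding domain, and is not c-commanded by it → coindexation permitted.
*Rania₃* c-commands the pronoun within its binding domain → coindexation would violate Principle B.
*Carmen₄*: the pronoun c-commands this R-expression → coindexation would violate Principle C on *Carmen₄*.

{1, 2}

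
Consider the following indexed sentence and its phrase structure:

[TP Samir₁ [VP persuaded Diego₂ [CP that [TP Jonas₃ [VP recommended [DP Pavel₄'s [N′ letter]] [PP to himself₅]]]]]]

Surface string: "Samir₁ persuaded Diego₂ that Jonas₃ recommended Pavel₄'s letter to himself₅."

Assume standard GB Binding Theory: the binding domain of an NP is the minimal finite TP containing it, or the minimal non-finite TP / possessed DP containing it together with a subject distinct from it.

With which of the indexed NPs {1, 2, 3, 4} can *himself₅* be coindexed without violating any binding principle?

{3}

*himself* is an anaphor, so Principle A applies: it must be bound in its binding domain.
Binding domain of *himself₅*: the embedded TP, whose subject is Jonas₃.
*Samir₁* c-commands the anaphor but is outside its binding domain → cannot satisfy Principle A.
*Diego₂* c-commands the anaphor but is outside its binding domain → cannot satisfy Principle A.
*Jonas₃* c-commands the anaphor within its binding domain → licit binder.
*Pavel₄* does not c-command the anaphor → cannot bind it.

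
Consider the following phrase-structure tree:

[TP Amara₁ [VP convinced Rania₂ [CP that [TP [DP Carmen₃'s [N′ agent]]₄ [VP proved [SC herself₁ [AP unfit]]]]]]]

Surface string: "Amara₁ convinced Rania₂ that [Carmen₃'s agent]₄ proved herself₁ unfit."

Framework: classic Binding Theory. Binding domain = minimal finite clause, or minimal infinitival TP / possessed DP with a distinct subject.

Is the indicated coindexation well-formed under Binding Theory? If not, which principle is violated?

Principle A

The two coindexed NPs are *Amara₁* and *herself₁*.
*herself₁* is an anaphor. Principle A requires it to be bound within its binding domain — the embedded TP, whose subject is [Carmen₃'s agent]₄.
Within that domain it is c-commanded by *[Carmen₃'s agent]₄*, which does not share its index.
*Amara₁* does c-command the anaphor, but from outside its binding domain.
The anaphor is unbound in its domain → Principle A violation.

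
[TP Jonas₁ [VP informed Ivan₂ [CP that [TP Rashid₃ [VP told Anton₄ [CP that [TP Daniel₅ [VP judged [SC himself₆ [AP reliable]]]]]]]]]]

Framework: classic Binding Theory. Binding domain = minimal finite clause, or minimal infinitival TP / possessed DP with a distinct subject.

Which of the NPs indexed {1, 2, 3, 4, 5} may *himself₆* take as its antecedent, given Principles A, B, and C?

*himself* is an anaphor, so Principle A applies: it must be bound in its binding domain.
Binding domain of *himself₆*: the embedded TP, whose subject is Daniel₅.
*Jonas₁* c-commands the anaphor but is outside its binding domain → cannot satisfy Principle A.
*Ivan₂* c-commands the anaphor but is outside its binding domain → cannot satisfy Principle A.
*Rashid₃* c-commands the anaphor but is outside its binding domain → cannot satisfy Principle A.
*Anton₄* c-commands the anaphor but is outside its binding domain → cannot satisfy Principle A.
*Daniel₅* c-commands the anaphor within its binding domain → licit binder.

{5}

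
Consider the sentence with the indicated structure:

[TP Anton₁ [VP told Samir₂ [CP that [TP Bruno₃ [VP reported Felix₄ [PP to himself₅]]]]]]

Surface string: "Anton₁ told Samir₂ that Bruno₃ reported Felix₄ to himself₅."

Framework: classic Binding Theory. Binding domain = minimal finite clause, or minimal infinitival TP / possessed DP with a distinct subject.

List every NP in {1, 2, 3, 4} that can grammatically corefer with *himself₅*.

{3, 4}

*himself* is an anaphor, so Principle A applies: it must be bound in its binding domain.
Binding domain of *himself₅*: the embedded TP, whose subject is Bruno₃.
*Anton₁* c-commands the anaphor but is outside its binding domain → cannot satisfy Principle A.
*Samir₂* c-commands the anaphor but is outside its binding domain → cannot satisfy Principle A.
*Bruno₃* c-commands the anaphor within its binding domain → licit binder.
*Felix₄* c-commands the anaphor within its binding domain → licit binder.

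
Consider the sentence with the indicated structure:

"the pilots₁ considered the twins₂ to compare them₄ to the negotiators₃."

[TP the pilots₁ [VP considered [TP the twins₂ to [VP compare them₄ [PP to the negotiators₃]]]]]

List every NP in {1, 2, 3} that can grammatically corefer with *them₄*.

*them* is a pronoun, so Principle B applies: it must be free in its binding domain.
Binding domain of *them₄*: the embedded TP, whose subject is the twins₂.
*the pilots₁* c-commands the pronoun but from outside its binding domain, and is not c-commanded by it → coindexation permitted.
*the twins₂* c-commands the pronoun within its binding domain → coindexation would violate Principle B.
*the negotiators₃*: the pronoun c-commands this R-expression → coindexation would violate Principle C on *the negotiators₃*.

{1}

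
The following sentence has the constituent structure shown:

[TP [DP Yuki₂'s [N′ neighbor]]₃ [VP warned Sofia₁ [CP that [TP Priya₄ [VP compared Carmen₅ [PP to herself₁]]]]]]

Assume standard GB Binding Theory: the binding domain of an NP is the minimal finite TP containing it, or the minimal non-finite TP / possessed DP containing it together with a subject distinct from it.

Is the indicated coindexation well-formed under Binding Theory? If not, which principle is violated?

The two coindexed NPs are *Sofia₁* and *herself₁*.
*herself₁* is an anaphor. Principle A requires it to be bound within its binding domain — the embedded TP, whose subject is Priya₄.
Within that domain it is c-commanded by *Priya₄*, *Carmen₅*, none of which share its index.
*Sofia₁* does c-command the anaphor, but from outside its binding domain.
The anaphor is unbound in its domain → Principle A violation.

Principle A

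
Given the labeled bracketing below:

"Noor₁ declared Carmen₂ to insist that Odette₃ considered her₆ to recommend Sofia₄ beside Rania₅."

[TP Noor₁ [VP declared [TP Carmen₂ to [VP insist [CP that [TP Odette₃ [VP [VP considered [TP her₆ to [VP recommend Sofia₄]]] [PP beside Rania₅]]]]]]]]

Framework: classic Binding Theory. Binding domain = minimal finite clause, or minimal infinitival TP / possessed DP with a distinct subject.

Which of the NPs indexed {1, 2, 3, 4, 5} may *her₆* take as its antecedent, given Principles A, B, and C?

*her* is a pronoun, so Principle B applies: it must be free in its binding domain.
Binding domain of *her₆*: the embedded TP, whose subject is Odette₃.
*Noor₁* c-commands the pronoun but from outside its binding domain, and is not c-commanded by it → coindexation permitted.
*Carmen₂* c-commands the pronoun but from outside its binding domain, and is not c-commanded by it → coindexation permitted.
*Odette₃* c-commands the pronoun within its binding domain → coindexation would violate Principle B.
*Sofia₄*: the pronoun c-commands this R-expression → coindexation would violate Principle C on *Sofia₄*.
*Rania₅* and the pronoun do not c-command one another → neither Principle B nor Principle C is at stake; coindexation permitted.

{1, 2, 5}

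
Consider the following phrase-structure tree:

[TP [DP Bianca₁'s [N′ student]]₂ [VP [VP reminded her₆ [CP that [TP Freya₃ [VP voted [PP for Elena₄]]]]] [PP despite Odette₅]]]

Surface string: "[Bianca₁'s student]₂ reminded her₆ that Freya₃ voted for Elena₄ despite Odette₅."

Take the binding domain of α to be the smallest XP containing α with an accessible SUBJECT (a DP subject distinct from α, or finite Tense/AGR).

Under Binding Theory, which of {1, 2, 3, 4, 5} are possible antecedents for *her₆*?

{1, 5}

*her* is a pronoun, so Principle B applies: it must be free in its binding domain.
Binding domain of *her₆*: the matrix TP, whose subject is [Bianca₁'s student]₂.
*Bianca₁* and the pronoun do not c-command one another → neither Principle B nor Principle C is at stake; coindexation permitted.
*[Bianca₁'s student]₂* c-commands the pronoun within its binding domain → coindexation would violate Principle B.
*Freya₃*: the pronoun c-commands this R-expression → coindexation would violate Principle C on *Freya₃*.
*Elena₄*: the pronoun c-commands this R-expression → coindexation would violate Principle C on *Elena₄*.
*Odette₅* and the pronoun do not c-command one another → neither Principle B nor Principle C is at stake; coindexation permitted.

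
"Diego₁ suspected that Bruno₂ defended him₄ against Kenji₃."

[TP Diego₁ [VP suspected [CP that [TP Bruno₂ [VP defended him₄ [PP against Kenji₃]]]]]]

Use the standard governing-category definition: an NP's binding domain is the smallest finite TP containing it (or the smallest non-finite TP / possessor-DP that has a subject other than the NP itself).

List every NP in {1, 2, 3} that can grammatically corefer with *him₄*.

{1}

*him* is a pronoun, so Principle B applies: it must be free in its binding domain.
Binding domain of *him₄*: the embedded TP, whose subject is Bruno₂.
*Diego₁* c-commands the pronoun but from outside its binding domain, and is not c-commanded by it → coindexation permitted.
*Bruno₂* c-commands the pronoun within its binding domain → coindexation would violate Principle B.
*Kenji₃*: the pronoun c-commands this R-expression → coindexation would violate Principle C on *Kenji₃*.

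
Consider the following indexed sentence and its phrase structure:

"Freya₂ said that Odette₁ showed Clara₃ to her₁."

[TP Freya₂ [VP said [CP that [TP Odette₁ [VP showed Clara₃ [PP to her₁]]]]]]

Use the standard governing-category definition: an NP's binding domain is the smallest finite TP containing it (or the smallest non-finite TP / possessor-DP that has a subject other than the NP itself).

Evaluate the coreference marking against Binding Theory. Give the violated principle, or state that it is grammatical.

The two coindexed NPs are *Odette₁* and *her₁*.
*her₁* is a pronoun. Its binding domain is the embedded TP, whose subject is Odette₁.
*Odette₁* c-commands it within that domain and carries the same index.
The pronoun is locally bound → Principle B violation.

Principle B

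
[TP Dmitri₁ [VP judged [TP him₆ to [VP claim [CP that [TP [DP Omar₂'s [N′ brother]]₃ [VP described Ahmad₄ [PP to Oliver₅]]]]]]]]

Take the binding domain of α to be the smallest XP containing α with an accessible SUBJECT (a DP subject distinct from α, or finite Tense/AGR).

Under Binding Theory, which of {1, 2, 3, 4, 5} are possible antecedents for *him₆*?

none

*him* is a pronoun, so Principle B applies: it must be free in its binding domain.
Binding domain of *him₆*: the matrix TP, whose subject is Dmitri₁.
*Dmitri₁* c-commands the pronoun within its binding domain → coindexation would violate Principle B.
*Omar₂*: the pronoun c-commands this R-expression → coindexation would violate Principle C on *Omar₂*.
*[Omar₂'s brother]₃*: the pronoun c-commands this R-expression → coindexation would violate Principle C on *[Omar₂'s brother]₃*.
*Ahmad₄*: the pronoun c-commands this R-expression → coindexation would violate Principle C on *Ahmad₄*.
*Oliver₅*: the pronoun c-commands this R-expression → coindexation would violate Principle C on *Oliver₅*.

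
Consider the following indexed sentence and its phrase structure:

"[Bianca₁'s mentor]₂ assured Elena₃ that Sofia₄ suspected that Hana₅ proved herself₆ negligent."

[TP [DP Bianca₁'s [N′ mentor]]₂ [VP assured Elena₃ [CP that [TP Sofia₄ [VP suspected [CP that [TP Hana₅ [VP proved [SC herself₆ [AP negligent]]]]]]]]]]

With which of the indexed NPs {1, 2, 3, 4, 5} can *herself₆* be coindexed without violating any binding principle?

{5}

*herself* is an anaphor, so Principle A applies: it must be bound in its binding domain.
Binding domain of *herself₆*: the embedded TP, whose subject is Hana₅.
*Bianca₁* does not c-command the anaphor → cannot bind it.
*[Bianca₁'s mentor]₂* c-commands the anaphor but is outside its binding domain → cannot satisfy Principle A.
*Elena₃* c-commands the anaphor but is outside its binding domain → cannot satisfy Principle A.
*Sofia₄* c-commands the anaphor but is outside its binding domain → cannot satisfy Principle A.
*Hana₅* c-commands the anaphor within its binding domain → licit binder.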